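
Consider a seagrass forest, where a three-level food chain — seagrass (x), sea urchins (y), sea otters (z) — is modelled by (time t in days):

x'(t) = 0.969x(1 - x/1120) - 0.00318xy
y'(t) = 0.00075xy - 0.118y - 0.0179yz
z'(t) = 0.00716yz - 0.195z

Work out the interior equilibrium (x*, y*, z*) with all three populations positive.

From dz/dt = 0: 0.00716y* = 0.195, so y* = 27.2.
From dx/dt = 0: 0.969(1 - x*/1120) = 0.00318·27.2, giving x* = 1120·(1 - 0.0894) = 1020.
From dy/dt = 0: 0.00075·1020 - 0.118 = 0.0179z*, so z* = 0.647/0.0179 = 36.1.

x* ≈ 1020, y* ≈ 27.2, z* ≈ 36.1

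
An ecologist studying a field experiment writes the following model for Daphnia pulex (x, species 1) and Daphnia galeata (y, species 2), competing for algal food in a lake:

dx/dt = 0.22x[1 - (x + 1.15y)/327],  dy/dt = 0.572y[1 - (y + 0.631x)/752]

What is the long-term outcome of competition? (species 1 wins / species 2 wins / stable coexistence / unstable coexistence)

species 2 excludes species 1

Compare the nullcline intercepts: K1/α12 = 327/1.15 = 284 < K2 = 752; K2/α21 = 752/0.631 = 1190 > K1 = 327.
Since the inequalities point opposite ways, species 2 can invade but species 1 cannot.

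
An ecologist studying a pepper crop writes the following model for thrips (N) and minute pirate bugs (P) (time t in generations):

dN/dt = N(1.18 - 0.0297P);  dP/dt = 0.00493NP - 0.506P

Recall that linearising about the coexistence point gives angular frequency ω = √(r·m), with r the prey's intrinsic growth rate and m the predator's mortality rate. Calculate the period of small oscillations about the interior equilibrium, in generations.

T ≈ 8.13 generations

Here r = 1.18 and m = 0.506, so r·m = 0.597.
ω = √0.597 = 0.773 per generation, hence T = 2π/ω ≈ 8.13 generations.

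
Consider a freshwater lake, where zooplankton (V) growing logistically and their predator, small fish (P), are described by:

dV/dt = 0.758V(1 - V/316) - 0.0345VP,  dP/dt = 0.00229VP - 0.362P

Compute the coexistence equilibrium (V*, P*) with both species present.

V* ≈ 158, P* ≈ 11

From dP/dt = 0 with P > 0: 0.00229V* = 0.362, so V* = 158.
Substitute into dV/dt = 0: 0.758(1 - 158/316) = 0.0345P*.
The bracket is 0.5, giving P* = 0.379/0.0345 = 11.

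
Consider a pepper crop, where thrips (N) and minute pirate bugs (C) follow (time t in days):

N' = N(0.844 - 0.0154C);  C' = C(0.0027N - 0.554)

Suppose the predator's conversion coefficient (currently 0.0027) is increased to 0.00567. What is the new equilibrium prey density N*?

At the interior fixed point, setting dC/dt = 0 with C > 0 fixes N* = (predator death rate)/(NC coefficient) — independent of the other coefficients.
With the change, N* = 0.554/0.00567 = 97.7; it falls from 205.

N* ≈ 97.7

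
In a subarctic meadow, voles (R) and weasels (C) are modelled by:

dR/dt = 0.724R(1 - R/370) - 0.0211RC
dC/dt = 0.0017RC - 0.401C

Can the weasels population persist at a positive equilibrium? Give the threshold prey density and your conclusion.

Threshold R = 236; K > 236, so yes, the predator persists.

The predator equation gives dC/dt > 0 only when R > 0.401/0.0017 = 236.
Without the predator, R → K = 370. Since 370 > 236, the predator can invade and persist.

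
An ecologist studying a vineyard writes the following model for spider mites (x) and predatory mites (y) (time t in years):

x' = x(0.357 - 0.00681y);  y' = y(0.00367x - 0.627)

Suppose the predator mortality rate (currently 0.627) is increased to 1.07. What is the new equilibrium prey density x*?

At the interior fixed point, setting dy/dt = 0 with y > 0 fixes x* = (predator death rate)/(xy coefficient) — independent of the other coefficients.
With the change, x* = 1.07/0.00367 = 292; it rises from 171.

x* ≈ 292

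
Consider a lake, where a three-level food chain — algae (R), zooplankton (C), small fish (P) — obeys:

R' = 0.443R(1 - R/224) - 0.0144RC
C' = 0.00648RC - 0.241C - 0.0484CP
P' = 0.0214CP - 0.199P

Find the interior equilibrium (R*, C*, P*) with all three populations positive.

From dP/dt = 0: 0.0214C* = 0.199, so C* = 9.3.
From dR/dt = 0: 0.443(1 - R*/224) = 0.0144·9.3, giving R* = 224·(1 - 0.302) = 156.
From dC/dt = 0: 0.00648·156 - 0.241 = 0.0484P*, so P* = 0.772/0.0484 = 15.9.

R* ≈ 156, C* ≈ 9.3, P* ≈ 15.9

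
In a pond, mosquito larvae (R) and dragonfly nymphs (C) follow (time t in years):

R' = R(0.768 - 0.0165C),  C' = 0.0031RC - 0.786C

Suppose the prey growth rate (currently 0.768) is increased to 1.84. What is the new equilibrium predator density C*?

C* ≈ 112

At the interior fixed point, setting dR/dt = 0 with R > 0 fixes C* = (prey growth rate)/(RC coefficient) — independent of the other coefficients.
With the change, C* = 1.84/0.0165 = 112; it rises from 46.5.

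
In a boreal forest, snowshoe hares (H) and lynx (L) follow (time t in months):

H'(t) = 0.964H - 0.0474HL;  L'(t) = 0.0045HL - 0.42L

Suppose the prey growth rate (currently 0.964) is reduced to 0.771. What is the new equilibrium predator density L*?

At the interior fixed point, setting dH/dt = 0 with H > 0 fixes L* = (prey growth rate)/(HL coefficient) — independent of the other coefficients.
With the change, L* = 0.771/0.0474 = 16.3; it falls from 20.3.

L* ≈ 16.3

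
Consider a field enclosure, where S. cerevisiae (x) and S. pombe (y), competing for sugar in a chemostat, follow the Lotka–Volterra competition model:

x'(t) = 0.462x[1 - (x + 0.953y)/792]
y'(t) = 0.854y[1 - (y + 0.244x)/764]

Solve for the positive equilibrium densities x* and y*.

x* ≈ 83.3, y* ≈ 744

Setting both brackets to zero gives the nullclines x + 0.953y = 792 and 0.244x + y = 764.
Substituting y = 764 - 0.244x into the first: x(1 - 0.953·0.244) = 792 - 0.953·764.
So x* = 63.9/0.767 = 83.3, and then y* = 764 - 0.244·83.3 = 744.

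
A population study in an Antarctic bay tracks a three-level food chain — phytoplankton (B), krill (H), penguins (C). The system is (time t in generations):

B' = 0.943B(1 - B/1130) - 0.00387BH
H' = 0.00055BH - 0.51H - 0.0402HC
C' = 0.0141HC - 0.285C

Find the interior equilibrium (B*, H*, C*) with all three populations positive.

From dC/dt = 0: 0.0141H* = 0.285, so H* = 20.2.
From dB/dt = 0: 0.943(1 - B*/1130) = 0.00387·20.2, giving B* = 1130·(1 - 0.083) = 1040.
From dH/dt = 0: 0.00055·1040 - 0.51 = 0.0402C*, so C* = 0.0599/0.0402 = 1.49.

B* ≈ 1040, H* ≈ 20.2, C* ≈ 1.49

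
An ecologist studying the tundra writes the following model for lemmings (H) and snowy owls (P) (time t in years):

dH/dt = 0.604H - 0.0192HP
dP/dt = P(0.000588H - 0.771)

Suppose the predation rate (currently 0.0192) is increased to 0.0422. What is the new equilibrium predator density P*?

P* ≈ 14.3

At the interior fixed point, setting dH/dt = 0 with H > 0 fixes P* = (prey growth rate)/(HP coefficient) — independent of the other coefficients.
With the change, P* = 0.604/0.0422 = 14.3; it falls from 31.5.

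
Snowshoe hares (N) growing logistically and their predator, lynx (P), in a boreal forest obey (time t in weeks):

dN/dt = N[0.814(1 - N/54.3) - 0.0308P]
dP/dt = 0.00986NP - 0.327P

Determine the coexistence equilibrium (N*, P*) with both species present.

From dP/dt = 0 with P > 0: 0.00986N* = 0.327, so N* = 33.2.
Substitute into dN/dt = 0: 0.814(1 - 33.2/54.3) = 0.0308P*.
The bracket is 0.389, giving P* = 0.317/0.0308 = 10.3.

N* ≈ 33.2, P* ≈ 10.3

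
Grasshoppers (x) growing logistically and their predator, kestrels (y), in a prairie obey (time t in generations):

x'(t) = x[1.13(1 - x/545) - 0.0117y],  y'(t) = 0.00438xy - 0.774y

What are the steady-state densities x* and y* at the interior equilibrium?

x* ≈ 177, y* ≈ 65.3

From dy/dt = 0 with y > 0: 0.00438x* = 0.774, so x* = 177.
Substitute into dx/dt = 0: 1.13(1 - 177/545) = 0.0117y*.
The bracket is 0.676, giving y* = 0.764/0.0117 = 65.3.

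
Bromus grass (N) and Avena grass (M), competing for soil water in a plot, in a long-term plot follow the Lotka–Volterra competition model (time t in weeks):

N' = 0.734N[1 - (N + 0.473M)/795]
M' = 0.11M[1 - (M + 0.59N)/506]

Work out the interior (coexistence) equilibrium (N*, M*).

N* ≈ 771, M* ≈ 51.3

Setting both brackets to zero gives the nullclines N + 0.473M = 795 and 0.59N + M = 506.
Substituting M = 506 - 0.59N into the first: N(1 - 0.473·0.59) = 795 - 0.473·506.
So N* = 556/0.721 = 771, and then M* = 506 - 0.59·771 = 51.3.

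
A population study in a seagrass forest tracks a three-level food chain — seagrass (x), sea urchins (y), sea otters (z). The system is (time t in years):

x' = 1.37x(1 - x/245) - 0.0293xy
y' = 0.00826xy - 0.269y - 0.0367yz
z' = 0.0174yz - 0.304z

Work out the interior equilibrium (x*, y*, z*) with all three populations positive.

From dz/dt = 0: 0.0174y* = 0.304, so y* = 17.5.
From dx/dt = 0: 1.37(1 - x*/245) = 0.0293·17.5, giving x* = 245·(1 - 0.374) = 153.
From dy/dt = 0: 0.00826·153 - 0.269 = 0.0367z*, so z* = 0.999/0.0367 = 27.2.

x* ≈ 153, y* ≈ 17.5, z* ≈ 27.2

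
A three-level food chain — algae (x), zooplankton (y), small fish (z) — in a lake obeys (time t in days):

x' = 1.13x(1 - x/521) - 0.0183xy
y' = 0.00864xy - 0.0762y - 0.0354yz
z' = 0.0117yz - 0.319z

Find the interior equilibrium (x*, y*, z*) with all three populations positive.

From dz/dt = 0: 0.0117y* = 0.319, so y* = 27.3.
From dx/dt = 0: 1.13(1 - x*/521) = 0.0183·27.3, giving x* = 521·(1 - 0.442) = 291.
From dy/dt = 0: 0.00864·291 - 0.0762 = 0.0354z*, so z* = 2.44/0.0354 = 68.9.

x* ≈ 291, y* ≈ 27.3, z* ≈ 68.9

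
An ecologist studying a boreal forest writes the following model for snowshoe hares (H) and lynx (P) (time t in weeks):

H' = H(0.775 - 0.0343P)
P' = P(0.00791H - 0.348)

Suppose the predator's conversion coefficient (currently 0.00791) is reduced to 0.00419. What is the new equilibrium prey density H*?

At the interior fixed point, setting dP/dt = 0 with P > 0 fixes H* = (predator death rate)/(HP coefficient) — independent of the other coefficients.
With the change, H* = 0.348/0.00419 = 83.1; it rises from 44.

H* ≈ 83.1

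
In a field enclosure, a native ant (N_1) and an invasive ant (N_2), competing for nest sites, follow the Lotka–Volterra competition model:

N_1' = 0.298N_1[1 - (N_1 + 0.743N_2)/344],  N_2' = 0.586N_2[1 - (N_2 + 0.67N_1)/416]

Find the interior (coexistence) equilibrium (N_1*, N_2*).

Setting both brackets to zero gives the nullclines N_1 + 0.743N_2 = 344 and 0.67N_1 + N_2 = 416.
Substituting N_2 = 416 - 0.67N_1 into the first: N_1(1 - 0.743·0.67) = 344 - 0.743·416.
So N_1* = 34.9/0.502 = 69.5, and then N_2* = 416 - 0.67·69.5 = 369.

N_1* ≈ 69.5, N_2* ≈ 369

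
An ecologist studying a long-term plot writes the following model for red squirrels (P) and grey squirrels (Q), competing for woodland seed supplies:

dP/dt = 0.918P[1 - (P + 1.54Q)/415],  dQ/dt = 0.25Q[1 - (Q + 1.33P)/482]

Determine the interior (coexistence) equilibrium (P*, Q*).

Setting both brackets to zero gives the nullclines P + 1.54Q = 415 and 1.33P + Q = 482.
Substituting Q = 482 - 1.33P into the first: P(1 - 1.54·1.33) = 415 - 1.54·482.
So P* = -327/-1.05 = 312, and then Q* = 482 - 1.33·312 = 66.7.

P* ≈ 312, Q* ≈ 66.7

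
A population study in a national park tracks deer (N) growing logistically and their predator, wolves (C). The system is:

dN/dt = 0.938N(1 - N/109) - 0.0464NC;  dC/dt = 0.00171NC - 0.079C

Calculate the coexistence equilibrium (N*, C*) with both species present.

N* ≈ 46.2, C* ≈ 11.6

From dC/dt = 0 with C > 0: 0.00171N* = 0.079, so N* = 46.2.
Substitute into dN/dt = 0: 0.938(1 - 46.2/109) = 0.0464C*.
The bracket is 0.576, giving C* = 0.54/0.0464 = 11.6.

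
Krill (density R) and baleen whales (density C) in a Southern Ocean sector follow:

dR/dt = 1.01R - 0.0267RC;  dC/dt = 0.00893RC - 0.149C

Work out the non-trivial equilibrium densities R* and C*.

Set dC/dt = 0 with C > 0: 0.00893R - 0.149 = 0, so R* = 0.149/0.00893 = 16.7.
Set dR/dt = 0 with R > 0: 1.01 - 0.0267C = 0, so C* = 1.01/0.0267 = 37.8.

R* ≈ 16.7, C* ≈ 37.8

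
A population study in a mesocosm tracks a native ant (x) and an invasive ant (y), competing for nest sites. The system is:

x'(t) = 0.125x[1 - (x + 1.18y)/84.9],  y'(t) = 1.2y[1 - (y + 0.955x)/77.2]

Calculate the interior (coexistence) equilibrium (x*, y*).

x* ≈ 48.8, y* ≈ 30.6

Setting both brackets to zero gives the nullclines x + 1.18y = 84.9 and 0.955x + y = 77.2.
Substituting y = 77.2 - 0.955x into the first: x(1 - 1.18·0.955) = 84.9 - 1.18·77.2.
So x* = -6.2/-0.127 = 48.8, and then y* = 77.2 - 0.955·48.8 = 30.6.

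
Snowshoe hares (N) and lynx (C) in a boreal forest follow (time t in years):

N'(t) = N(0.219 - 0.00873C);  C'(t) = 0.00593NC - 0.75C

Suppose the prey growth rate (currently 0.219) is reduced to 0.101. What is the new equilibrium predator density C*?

At the interior fixed point, setting dN/dt = 0 with N > 0 fixes C* = (prey growth rate)/(NC coefficient) — independent of the other coefficients.
With the change, C* = 0.101/0.00873 = 11.6; it falls from 25.1.

C* ≈ 11.6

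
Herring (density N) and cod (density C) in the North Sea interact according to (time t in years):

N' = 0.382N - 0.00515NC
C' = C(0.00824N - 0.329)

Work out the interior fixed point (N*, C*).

Set dC/dt = 0 with C > 0: 0.00824N - 0.329 = 0, so N* = 0.329/0.00824 = 39.9.
Set dN/dt = 0 with N > 0: 0.382 - 0.00515C = 0, so C* = 0.382/0.00515 = 74.2.

N* ≈ 39.9, C* ≈ 74.2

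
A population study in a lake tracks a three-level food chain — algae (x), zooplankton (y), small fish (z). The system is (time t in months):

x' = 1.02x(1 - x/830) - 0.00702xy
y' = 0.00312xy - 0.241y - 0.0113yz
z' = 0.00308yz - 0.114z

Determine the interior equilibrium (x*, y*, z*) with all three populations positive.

x* ≈ 619, y* ≈ 37, z* ≈ 149

From dz/dt = 0: 0.00308y* = 0.114, so y* = 37.
From dx/dt = 0: 1.02(1 - x*/830) = 0.00702·37, giving x* = 830·(1 - 0.255) = 619.
From dy/dt = 0: 0.00312·619 - 0.241 = 0.0113z*, so z* = 1.69/0.0113 = 149.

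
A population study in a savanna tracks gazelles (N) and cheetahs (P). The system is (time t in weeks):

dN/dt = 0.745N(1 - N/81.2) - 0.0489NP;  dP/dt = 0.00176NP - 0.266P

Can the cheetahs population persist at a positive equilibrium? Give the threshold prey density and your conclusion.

The predator equation gives dP/dt > 0 only when N > 0.266/0.00176 = 151.
Without the predator, N → K = 81.2. Since 81.2 < 151, the predator cannot invade.

Threshold N = 151; K < 151, so no, the predator goes extinct.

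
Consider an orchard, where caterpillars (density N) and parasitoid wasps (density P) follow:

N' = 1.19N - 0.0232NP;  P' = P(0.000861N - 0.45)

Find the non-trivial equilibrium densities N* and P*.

N* ≈ 523, P* ≈ 51.3

Set dP/dt = 0 with P > 0: 0.000861N - 0.45 = 0, so N* = 0.45/0.000861 = 523.
Set dN/dt = 0 with N > 0: 1.19 - 0.0232P = 0, so P* = 1.19/0.0232 = 51.3.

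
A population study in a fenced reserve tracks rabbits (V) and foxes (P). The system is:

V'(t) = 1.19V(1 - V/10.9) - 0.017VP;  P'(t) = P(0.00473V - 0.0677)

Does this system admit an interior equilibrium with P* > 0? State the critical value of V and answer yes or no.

The predator equation gives dP/dt > 0 only when V > 0.0677/0.00473 = 14.3.
Without the predator, V → K = 10.9. Since 10.9 < 14.3, the predator cannot invade.

Threshold V = 14.3; K < 14.3, so no, the predator goes extinct.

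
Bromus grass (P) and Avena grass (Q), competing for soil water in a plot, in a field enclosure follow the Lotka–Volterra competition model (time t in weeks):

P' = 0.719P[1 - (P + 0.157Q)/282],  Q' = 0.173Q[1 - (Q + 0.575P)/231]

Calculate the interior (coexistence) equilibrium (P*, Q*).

P* ≈ 270, Q* ≈ 75.7

Setting both brackets to zero gives the nullclines P + 0.157Q = 282 and 0.575P + Q = 231.
Substituting Q = 231 - 0.575P into the first: P(1 - 0.157·0.575) = 282 - 0.157·231.
So P* = 246/0.91 = 270, and then Q* = 231 - 0.575·270 = 75.7.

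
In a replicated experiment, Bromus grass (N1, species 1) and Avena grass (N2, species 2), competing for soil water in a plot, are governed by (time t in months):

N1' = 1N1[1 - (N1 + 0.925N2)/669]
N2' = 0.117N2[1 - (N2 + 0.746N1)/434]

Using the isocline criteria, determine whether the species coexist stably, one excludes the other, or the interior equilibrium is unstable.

Compare the nullcline intercepts: K1/α12 = 669/0.925 = 723 > K2 = 434; K2/α21 = 434/0.746 = 582 < K1 = 669.
Since the inequalities point opposite ways, species 1 can invade but species 2 cannot.

species 1 excludes species 2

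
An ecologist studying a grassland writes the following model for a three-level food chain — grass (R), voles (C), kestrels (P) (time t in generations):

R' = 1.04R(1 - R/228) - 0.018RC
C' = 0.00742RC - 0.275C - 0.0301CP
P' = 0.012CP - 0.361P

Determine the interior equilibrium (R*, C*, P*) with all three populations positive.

R* ≈ 109, C* ≈ 30.1, P* ≈ 17.8

From dP/dt = 0: 0.012C* = 0.361, so C* = 30.1.
From dR/dt = 0: 1.04(1 - R*/228) = 0.018·30.1, giving R* = 228·(1 - 0.521) = 109.
From dC/dt = 0: 0.00742·109 - 0.275 = 0.0301P*, so P* = 0.536/0.0301 = 17.8.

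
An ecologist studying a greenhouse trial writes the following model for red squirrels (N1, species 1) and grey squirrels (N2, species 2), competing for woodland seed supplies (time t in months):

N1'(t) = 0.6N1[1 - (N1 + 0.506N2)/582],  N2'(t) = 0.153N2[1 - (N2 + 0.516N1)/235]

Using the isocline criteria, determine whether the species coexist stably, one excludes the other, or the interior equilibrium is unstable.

species 1 excludes species 2

Compare the nullcline intercepts: K1/α12 = 582/0.506 = 1150 > K2 = 235; K2/α21 = 235/0.516 = 455 < K1 = 582.
Since the inequalities point opposite ways, species 1 can invade but species 2 cannot.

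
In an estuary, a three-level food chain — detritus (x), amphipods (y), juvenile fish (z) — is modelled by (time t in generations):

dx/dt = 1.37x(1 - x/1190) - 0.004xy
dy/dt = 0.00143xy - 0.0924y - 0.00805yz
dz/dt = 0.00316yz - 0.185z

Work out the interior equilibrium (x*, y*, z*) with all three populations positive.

From dz/dt = 0: 0.00316y* = 0.185, so y* = 58.5.
From dx/dt = 0: 1.37(1 - x*/1190) = 0.004·58.5, giving x* = 1190·(1 - 0.171) = 987.
From dy/dt = 0: 0.00143·987 - 0.0924 = 0.00805z*, so z* = 1.32/0.00805 = 164.

x* ≈ 987, y* ≈ 58.5, z* ≈ 164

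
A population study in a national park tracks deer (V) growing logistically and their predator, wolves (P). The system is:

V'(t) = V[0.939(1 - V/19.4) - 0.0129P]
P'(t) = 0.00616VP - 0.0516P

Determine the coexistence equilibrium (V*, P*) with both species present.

From dP/dt = 0 with P > 0: 0.00616V* = 0.0516, so V* = 8.38.
Substitute into dV/dt = 0: 0.939(1 - 8.38/19.4) = 0.0129P*.
The bracket is 0.568, giving P* = 0.534/0.0129 = 41.4.

V* ≈ 8.38, P* ≈ 41.4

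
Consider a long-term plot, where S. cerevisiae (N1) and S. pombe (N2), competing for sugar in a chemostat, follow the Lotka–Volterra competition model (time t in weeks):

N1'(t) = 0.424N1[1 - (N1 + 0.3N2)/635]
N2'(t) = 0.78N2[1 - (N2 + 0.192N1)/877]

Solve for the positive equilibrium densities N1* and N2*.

N1* ≈ 395, N2* ≈ 801

Setting both brackets to zero gives the nullclines N1 + 0.3N2 = 635 and 0.192N1 + N2 = 877.
Substituting N2 = 877 - 0.192N1 into the first: N1(1 - 0.3·0.192) = 635 - 0.3·877.
So N1* = 372/0.942 = 395, and then N2* = 877 - 0.192·395 = 801.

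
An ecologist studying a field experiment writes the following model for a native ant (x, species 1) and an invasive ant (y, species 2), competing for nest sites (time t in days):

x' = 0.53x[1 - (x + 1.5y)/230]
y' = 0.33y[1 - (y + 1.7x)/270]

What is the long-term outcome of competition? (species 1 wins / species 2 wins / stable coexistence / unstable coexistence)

unstable coexistence (outcome depends on initial conditions)

Compare the nullcline intercepts: K1/α12 = 230/1.5 = 153 < K2 = 270; K2/α21 = 270/1.7 = 159 < K1 = 230.
Since both are reversed, neither can invade when rare; the interior point is a saddle.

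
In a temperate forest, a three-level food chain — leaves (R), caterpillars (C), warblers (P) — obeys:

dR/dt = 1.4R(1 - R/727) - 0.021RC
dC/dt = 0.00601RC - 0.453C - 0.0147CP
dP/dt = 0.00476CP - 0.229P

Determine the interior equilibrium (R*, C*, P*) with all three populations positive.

From dP/dt = 0: 0.00476C* = 0.229, so C* = 48.1.
From dR/dt = 0: 1.4(1 - R*/727) = 0.021·48.1, giving R* = 727·(1 - 0.722) = 202.
From dC/dt = 0: 0.00601·202 - 0.453 = 0.0147P*, so P* = 0.763/0.0147 = 51.9.

R* ≈ 202, C* ≈ 48.1, P* ≈ 51.9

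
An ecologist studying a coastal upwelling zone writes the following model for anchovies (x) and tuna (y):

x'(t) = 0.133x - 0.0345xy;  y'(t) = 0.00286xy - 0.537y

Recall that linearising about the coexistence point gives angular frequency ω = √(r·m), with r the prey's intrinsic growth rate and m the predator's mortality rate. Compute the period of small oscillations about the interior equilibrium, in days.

T ≈ 23.5 days

Here r = 0.133 and m = 0.537, so r·m = 0.0714.
ω = √0.0714 = 0.267 per day, hence T = 2π/ω ≈ 23.5 days.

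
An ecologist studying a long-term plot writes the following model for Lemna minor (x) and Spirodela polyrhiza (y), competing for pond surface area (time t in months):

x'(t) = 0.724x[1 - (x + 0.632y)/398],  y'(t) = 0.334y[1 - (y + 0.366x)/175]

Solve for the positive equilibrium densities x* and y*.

Setting both brackets to zero gives the nullclines x + 0.632y = 398 and 0.366x + y = 175.
Substituting y = 175 - 0.366x into the first: x(1 - 0.632·0.366) = 398 - 0.632·175.
So x* = 287/0.769 = 374, and then y* = 175 - 0.366·374 = 38.2.

x* ≈ 374, y* ≈ 38.2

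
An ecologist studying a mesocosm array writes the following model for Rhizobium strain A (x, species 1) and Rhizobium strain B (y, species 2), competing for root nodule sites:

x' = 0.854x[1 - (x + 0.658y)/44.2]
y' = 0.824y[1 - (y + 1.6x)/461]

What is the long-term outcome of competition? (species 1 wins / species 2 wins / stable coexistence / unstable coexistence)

species 2 excludes species 1

Compare the nullcline intercepts: K1/α12 = 44.2/0.658 = 67.2 < K2 = 461; K2/α21 = 461/1.6 = 288 > K1 = 44.2.
Since the inequalities point opposite ways, species 2 can invade but species 1 cannot.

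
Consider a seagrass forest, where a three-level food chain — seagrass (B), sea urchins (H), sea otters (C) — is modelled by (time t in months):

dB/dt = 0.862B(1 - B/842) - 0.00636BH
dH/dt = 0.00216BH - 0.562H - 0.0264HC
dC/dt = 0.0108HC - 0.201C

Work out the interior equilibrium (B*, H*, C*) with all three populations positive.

From dC/dt = 0: 0.0108H* = 0.201, so H* = 18.6.
From dB/dt = 0: 0.862(1 - B*/842) = 0.00636·18.6, giving B* = 842·(1 - 0.137) = 726.
From dH/dt = 0: 0.00216·726 - 0.562 = 0.0264C*, so C* = 1.01/0.0264 = 38.1.

B* ≈ 726, H* ≈ 18.6, C* ≈ 38.1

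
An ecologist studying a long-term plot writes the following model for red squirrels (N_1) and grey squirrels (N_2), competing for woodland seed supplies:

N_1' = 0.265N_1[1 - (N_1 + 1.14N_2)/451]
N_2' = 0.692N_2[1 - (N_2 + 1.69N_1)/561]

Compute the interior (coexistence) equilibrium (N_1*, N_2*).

Setting both brackets to zero gives the nullclines N_1 + 1.14N_2 = 451 and 1.69N_1 + N_2 = 561.
Substituting N_2 = 561 - 1.69N_1 into the first: N_1(1 - 1.14·1.69) = 451 - 1.14·561.
So N_1* = -189/-0.927 = 203, and then N_2* = 561 - 1.69·203 = 217.

N_1* ≈ 203, N_2* ≈ 217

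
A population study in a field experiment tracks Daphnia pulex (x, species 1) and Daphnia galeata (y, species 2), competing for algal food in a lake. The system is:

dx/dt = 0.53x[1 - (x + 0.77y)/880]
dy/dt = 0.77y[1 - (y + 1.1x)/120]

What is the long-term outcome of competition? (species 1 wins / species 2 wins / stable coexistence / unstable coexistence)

Compare the nullcline intercepts: K1/α12 = 880/0.77 = 1140 > K2 = 120; K2/α21 = 120/1.1 = 109 < K1 = 880.
Since the inequalities point opposite ways, species 1 can invade but species 2 cannot.

species 1 excludes species 2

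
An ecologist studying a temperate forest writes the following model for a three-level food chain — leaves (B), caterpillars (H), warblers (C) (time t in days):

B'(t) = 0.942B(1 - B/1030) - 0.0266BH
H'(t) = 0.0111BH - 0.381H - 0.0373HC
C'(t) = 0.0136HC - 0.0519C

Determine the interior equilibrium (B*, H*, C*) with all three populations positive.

B* ≈ 919, H* ≈ 3.82, C* ≈ 263

From dC/dt = 0: 0.0136H* = 0.0519, so H* = 3.82.
From dB/dt = 0: 0.942(1 - B*/1030) = 0.0266·3.82, giving B* = 1030·(1 - 0.108) = 919.
From dH/dt = 0: 0.0111·919 - 0.381 = 0.0373C*, so C* = 9.82/0.0373 = 263.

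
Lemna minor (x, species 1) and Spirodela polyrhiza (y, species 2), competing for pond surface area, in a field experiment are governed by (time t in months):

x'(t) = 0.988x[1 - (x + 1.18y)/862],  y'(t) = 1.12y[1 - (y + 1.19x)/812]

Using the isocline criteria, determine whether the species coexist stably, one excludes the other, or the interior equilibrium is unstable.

Compare the nullcline intercepts: K1/α12 = 862/1.18 = 731 < K2 = 812; K2/α21 = 812/1.19 = 682 < K1 = 862.
Since both are reversed, neither can invade when rare; the interior point is a saddle.

unstable coexistence (outcome depends on initial conditions)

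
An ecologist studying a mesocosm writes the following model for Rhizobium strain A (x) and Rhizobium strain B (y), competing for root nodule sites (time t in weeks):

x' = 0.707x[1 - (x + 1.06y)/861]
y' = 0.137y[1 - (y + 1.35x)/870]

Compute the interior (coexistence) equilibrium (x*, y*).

Setting both brackets to zero gives the nullclines x + 1.06y = 861 and 1.35x + y = 870.
Substituting y = 870 - 1.35x into the first: x(1 - 1.06·1.35) = 861 - 1.06·870.
So x* = -61.2/-0.431 = 142, and then y* = 870 - 1.35·142 = 678.

x* ≈ 142, y* ≈ 678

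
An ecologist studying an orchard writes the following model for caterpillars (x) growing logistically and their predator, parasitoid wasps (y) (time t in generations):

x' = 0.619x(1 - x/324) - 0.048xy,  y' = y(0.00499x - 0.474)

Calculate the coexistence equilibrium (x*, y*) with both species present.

x* ≈ 95, y* ≈ 9.12

From dy/dt = 0 with y > 0: 0.00499x* = 0.474, so x* = 95.
Substitute into dx/dt = 0: 0.619(1 - 95/324) = 0.048y*.
The bracket is 0.707, giving y* = 0.438/0.048 = 9.12.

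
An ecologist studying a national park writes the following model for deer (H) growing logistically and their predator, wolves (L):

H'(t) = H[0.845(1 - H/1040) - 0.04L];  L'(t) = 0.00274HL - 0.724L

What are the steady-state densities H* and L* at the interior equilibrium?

From dL/dt = 0 with L > 0: 0.00274H* = 0.724, so H* = 264.
Substitute into dH/dt = 0: 0.845(1 - 264/1040) = 0.04L*.
The bracket is 0.746, giving L* = 0.63/0.04 = 15.8.

H* ≈ 264, L* ≈ 15.8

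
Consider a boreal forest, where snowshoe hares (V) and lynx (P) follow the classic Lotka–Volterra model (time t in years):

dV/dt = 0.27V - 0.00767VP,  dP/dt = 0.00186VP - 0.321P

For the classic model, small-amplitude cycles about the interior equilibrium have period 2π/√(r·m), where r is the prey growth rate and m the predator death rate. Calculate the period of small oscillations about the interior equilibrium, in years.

T ≈ 21.3 years

Here r = 0.27 and m = 0.321, so r·m = 0.0867.
ω = √0.0867 = 0.294 per year, hence T = 2π/ω ≈ 21.3 years.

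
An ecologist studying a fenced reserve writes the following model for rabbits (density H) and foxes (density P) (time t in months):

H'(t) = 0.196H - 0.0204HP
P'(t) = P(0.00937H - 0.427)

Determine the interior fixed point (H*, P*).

H* ≈ 45.6, P* ≈ 9.61

Set dP/dt = 0 with P > 0: 0.00937H - 0.427 = 0, so H* = 0.427/0.00937 = 45.6.
Set dH/dt = 0 with H > 0: 0.196 - 0.0204P = 0, so P* = 0.196/0.0204 = 9.61.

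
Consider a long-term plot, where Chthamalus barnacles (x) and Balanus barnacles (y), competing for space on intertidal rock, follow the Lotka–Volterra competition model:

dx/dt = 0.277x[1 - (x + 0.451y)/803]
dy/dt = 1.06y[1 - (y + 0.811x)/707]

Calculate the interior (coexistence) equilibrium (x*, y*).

Setting both brackets to zero gives the nullclines x + 0.451y = 803 and 0.811x + y = 707.
Substituting y = 707 - 0.811x into the first: x(1 - 0.451·0.811) = 803 - 0.451·707.
So x* = 484/0.634 = 763, and then y* = 707 - 0.811·763 = 87.9.

x* ≈ 763, y* ≈ 87.9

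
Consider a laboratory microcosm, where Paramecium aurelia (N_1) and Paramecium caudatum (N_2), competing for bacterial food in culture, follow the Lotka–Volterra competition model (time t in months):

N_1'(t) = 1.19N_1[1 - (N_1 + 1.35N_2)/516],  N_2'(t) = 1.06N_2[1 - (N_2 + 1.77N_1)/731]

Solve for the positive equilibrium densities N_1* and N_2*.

N_1* ≈ 339, N_2* ≈ 131

Setting both brackets to zero gives the nullclines N_1 + 1.35N_2 = 516 and 1.77N_1 + N_2 = 731.
Substituting N_2 = 731 - 1.77N_1 into the first: N_1(1 - 1.35·1.77) = 516 - 1.35·731.
So N_1* = -471/-1.39 = 339, and then N_2* = 731 - 1.77·339 = 131.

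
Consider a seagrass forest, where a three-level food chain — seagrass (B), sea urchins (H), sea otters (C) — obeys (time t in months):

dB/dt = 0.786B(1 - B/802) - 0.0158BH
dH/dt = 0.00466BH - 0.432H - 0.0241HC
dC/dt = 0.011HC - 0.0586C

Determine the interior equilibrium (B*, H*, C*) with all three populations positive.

From dC/dt = 0: 0.011H* = 0.0586, so H* = 5.33.
From dB/dt = 0: 0.786(1 - B*/802) = 0.0158·5.33, giving B* = 802·(1 - 0.107) = 716.
From dH/dt = 0: 0.00466·716 - 0.432 = 0.0241C*, so C* = 2.91/0.0241 = 121.

B* ≈ 716, H* ≈ 5.33, C* ≈ 121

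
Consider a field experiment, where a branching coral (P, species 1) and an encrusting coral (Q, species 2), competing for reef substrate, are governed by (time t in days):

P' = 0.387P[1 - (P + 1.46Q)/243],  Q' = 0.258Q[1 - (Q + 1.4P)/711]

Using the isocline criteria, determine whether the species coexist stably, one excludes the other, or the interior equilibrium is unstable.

Compare the nullcline intercepts: K1/α12 = 243/1.46 = 166 < K2 = 711; K2/α21 = 711/1.4 = 508 > K1 = 243.
Since the inequalities point opposite ways, species 2 can invade but species 1 cannot.

species 2 excludes species 1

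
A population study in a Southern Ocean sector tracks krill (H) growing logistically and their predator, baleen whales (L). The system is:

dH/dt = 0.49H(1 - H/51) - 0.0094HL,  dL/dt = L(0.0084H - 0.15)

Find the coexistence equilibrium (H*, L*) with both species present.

H* ≈ 17.9, L* ≈ 33.9

From dL/dt = 0 with L > 0: 0.0084H* = 0.15, so H* = 17.9.
Substitute into dH/dt = 0: 0.49(1 - 17.9/51) = 0.0094L*.
The bracket is 0.65, giving L* = 0.318/0.0094 = 33.9.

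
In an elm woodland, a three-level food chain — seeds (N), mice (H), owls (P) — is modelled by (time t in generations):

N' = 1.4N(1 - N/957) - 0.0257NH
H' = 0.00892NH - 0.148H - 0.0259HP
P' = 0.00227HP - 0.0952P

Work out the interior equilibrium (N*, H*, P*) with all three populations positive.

From dP/dt = 0: 0.00227H* = 0.0952, so H* = 41.9.
From dN/dt = 0: 1.4(1 - N*/957) = 0.0257·41.9, giving N* = 957·(1 - 0.77) = 220.
From dH/dt = 0: 0.00892·220 - 0.148 = 0.0259P*, so P* = 1.82/0.0259 = 70.1.

N* ≈ 220, H* ≈ 41.9, P* ≈ 70.1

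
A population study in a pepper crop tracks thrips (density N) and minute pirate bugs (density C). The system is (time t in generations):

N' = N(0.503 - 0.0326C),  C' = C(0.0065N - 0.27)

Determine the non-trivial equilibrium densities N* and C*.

Set dC/dt = 0 with C > 0: 0.0065N - 0.27 = 0, so N* = 0.27/0.0065 = 41.5.
Set dN/dt = 0 with N > 0: 0.503 - 0.0326C = 0, so C* = 0.503/0.0326 = 15.4.

N* ≈ 41.5, C* ≈ 15.4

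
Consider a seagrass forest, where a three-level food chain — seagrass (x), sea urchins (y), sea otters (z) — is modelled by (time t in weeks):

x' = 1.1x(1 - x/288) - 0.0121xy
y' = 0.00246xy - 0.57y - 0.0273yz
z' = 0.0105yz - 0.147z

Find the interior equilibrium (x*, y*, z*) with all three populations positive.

From dz/dt = 0: 0.0105y* = 0.147, so y* = 14.
From dx/dt = 0: 1.1(1 - x*/288) = 0.0121·14, giving x* = 288·(1 - 0.154) = 244.
From dy/dt = 0: 0.00246·244 - 0.57 = 0.0273z*, so z* = 0.0294/0.0273 = 1.08.

x* ≈ 244, y* ≈ 14, z* ≈ 1.08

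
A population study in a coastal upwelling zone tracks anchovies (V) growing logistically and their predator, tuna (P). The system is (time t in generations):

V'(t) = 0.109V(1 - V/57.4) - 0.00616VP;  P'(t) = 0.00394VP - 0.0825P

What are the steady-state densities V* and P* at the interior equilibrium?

From dP/dt = 0 with P > 0: 0.00394V* = 0.0825, so V* = 20.9.
Substitute into dV/dt = 0: 0.109(1 - 20.9/57.4) = 0.00616P*.
The bracket is 0.635, giving P* = 0.0692/0.00616 = 11.2.

V* ≈ 20.9, P* ≈ 11.2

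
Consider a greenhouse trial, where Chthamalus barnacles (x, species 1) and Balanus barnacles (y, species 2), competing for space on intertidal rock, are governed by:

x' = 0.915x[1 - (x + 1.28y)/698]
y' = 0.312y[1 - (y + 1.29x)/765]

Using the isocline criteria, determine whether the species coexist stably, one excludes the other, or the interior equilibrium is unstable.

Compare the nullcline intercepts: K1/α12 = 698/1.28 = 545 < K2 = 765; K2/α21 = 765/1.29 = 593 < K1 = 698.
Since both are reversed, neither can invade when rare; the interior point is a saddle.

unstable coexistence (outcome depends on initial conditions)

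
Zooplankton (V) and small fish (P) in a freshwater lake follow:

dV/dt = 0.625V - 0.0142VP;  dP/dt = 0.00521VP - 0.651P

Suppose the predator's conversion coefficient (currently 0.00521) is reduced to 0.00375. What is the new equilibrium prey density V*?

V* ≈ 174

At the interior fixed point, setting dP/dt = 0 with P > 0 fixes V* = (predator death rate)/(VP coefficient) — independent of the other coefficients.
With the change, V* = 0.651/0.00375 = 174; it rises from 125.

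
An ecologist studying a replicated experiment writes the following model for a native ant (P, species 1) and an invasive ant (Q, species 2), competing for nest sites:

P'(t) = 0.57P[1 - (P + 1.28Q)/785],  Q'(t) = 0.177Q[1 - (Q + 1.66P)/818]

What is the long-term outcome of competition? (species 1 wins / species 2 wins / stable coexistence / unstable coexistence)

unstable coexistence (outcome depends on initial conditions)

Compare the nullcline intercepts: K1/α12 = 785/1.28 = 613 < K2 = 818; K2/α21 = 818/1.66 = 493 < K1 = 785.
Since both are reversed, neither can invade when rare; the interior point is a saddle.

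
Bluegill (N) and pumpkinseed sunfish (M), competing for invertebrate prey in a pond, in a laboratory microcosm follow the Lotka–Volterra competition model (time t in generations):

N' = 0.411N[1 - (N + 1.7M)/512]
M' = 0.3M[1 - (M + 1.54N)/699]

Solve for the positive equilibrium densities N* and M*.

Setting both brackets to zero gives the nullclines N + 1.7M = 512 and 1.54N + M = 699.
Substituting M = 699 - 1.54N into the first: N(1 - 1.7·1.54) = 512 - 1.7·699.
So N* = -676/-1.62 = 418, and then M* = 699 - 1.54·418 = 55.3.

N* ≈ 418, M* ≈ 55.3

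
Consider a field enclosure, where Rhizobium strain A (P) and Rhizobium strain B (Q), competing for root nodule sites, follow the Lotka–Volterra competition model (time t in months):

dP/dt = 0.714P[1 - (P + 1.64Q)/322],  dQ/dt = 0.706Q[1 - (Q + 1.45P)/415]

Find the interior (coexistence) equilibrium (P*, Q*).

Setting both brackets to zero gives the nullclines P + 1.64Q = 322 and 1.45P + Q = 415.
Substituting Q = 415 - 1.45P into the first: P(1 - 1.64·1.45) = 322 - 1.64·415.
So P* = -359/-1.38 = 260, and then Q* = 415 - 1.45·260 = 37.7.

P* ≈ 260, Q* ≈ 37.7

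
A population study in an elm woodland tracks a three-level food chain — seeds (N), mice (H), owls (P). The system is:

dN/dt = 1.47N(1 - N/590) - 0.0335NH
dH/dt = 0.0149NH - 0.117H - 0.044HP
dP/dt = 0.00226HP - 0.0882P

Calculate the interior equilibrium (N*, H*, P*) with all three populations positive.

N* ≈ 65.3, H* ≈ 39, P* ≈ 19.4

From dP/dt = 0: 0.00226H* = 0.0882, so H* = 39.
From dN/dt = 0: 1.47(1 - N*/590) = 0.0335·39, giving N* = 590·(1 - 0.889) = 65.3.
From dH/dt = 0: 0.0149·65.3 - 0.117 = 0.044P*, so P* = 0.855/0.044 = 19.4.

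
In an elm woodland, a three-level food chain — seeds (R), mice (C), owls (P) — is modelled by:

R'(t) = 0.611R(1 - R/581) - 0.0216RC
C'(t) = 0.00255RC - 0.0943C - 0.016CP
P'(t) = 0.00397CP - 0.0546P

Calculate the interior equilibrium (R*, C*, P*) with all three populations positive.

R* ≈ 299, C* ≈ 13.8, P* ≈ 41.7

From dP/dt = 0: 0.00397C* = 0.0546, so C* = 13.8.
From dR/dt = 0: 0.611(1 - R*/581) = 0.0216·13.8, giving R* = 581·(1 - 0.486) = 299.
From dC/dt = 0: 0.00255·299 - 0.0943 = 0.016P*, so P* = 0.667/0.016 = 41.7.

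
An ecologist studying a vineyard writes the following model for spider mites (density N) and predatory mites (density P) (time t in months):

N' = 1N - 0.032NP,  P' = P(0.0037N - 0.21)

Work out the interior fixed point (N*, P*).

Set dP/dt = 0 with P > 0: 0.0037N - 0.21 = 0, so N* = 0.21/0.0037 = 56.8.
Set dN/dt = 0 with N > 0: 1 - 0.032P = 0, so P* = 1/0.032 = 31.2.

N* ≈ 56.8, P* ≈ 31.2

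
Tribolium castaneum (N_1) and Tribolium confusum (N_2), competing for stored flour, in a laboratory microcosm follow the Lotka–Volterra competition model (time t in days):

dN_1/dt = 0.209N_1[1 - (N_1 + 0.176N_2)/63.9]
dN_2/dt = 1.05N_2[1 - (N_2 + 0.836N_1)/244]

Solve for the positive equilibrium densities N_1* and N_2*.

N_1* ≈ 24.6, N_2* ≈ 223

Setting both brackets to zero gives the nullclines N_1 + 0.176N_2 = 63.9 and 0.836N_1 + N_2 = 244.
Substituting N_2 = 244 - 0.836N_1 into the first: N_1(1 - 0.176·0.836) = 63.9 - 0.176·244.
So N_1* = 21/0.853 = 24.6, and then N_2* = 244 - 0.836·24.6 = 223.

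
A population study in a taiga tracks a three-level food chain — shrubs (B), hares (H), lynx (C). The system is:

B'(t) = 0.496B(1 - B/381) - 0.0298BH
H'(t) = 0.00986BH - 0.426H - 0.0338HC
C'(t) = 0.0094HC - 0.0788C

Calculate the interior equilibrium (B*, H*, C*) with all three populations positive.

B* ≈ 189, H* ≈ 8.38, C* ≈ 42.6

From dC/dt = 0: 0.0094H* = 0.0788, so H* = 8.38.
From dB/dt = 0: 0.496(1 - B*/381) = 0.0298·8.38, giving B* = 381·(1 - 0.504) = 189.
From dH/dt = 0: 0.00986·189 - 0.426 = 0.0338C*, so C* = 1.44/0.0338 = 42.6.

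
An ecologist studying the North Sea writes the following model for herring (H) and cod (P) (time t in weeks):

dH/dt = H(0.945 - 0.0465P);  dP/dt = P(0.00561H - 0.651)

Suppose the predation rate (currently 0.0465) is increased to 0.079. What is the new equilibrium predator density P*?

P* ≈ 12

At the interior fixed point, setting dH/dt = 0 with H > 0 fixes P* = (prey growth rate)/(HP coefficient) — independent of the other coefficients.
With the change, P* = 0.945/0.079 = 12; it falls from 20.3.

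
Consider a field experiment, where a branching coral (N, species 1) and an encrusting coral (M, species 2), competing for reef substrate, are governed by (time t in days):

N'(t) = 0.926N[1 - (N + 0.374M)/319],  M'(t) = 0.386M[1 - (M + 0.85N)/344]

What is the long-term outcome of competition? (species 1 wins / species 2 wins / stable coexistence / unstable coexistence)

stable coexistence

Compare the nullcline intercepts: K1/α12 = 319/0.374 = 853 > K2 = 344; K2/α21 = 344/0.85 = 405 > K1 = 319.
Since both inequalities hold, each species can invade when rare, so the interior equilibrium is stable.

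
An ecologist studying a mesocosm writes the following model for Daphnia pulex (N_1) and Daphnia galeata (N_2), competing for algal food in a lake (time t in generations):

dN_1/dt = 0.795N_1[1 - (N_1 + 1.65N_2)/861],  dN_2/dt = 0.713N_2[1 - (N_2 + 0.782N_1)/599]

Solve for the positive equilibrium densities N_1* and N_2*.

N_1* ≈ 439, N_2* ≈ 256

Setting both brackets to zero gives the nullclines N_1 + 1.65N_2 = 861 and 0.782N_1 + N_2 = 599.
Substituting N_2 = 599 - 0.782N_1 into the first: N_1(1 - 1.65·0.782) = 861 - 1.65·599.
So N_1* = -127/-0.29 = 439, and then N_2* = 599 - 0.782·439 = 256.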